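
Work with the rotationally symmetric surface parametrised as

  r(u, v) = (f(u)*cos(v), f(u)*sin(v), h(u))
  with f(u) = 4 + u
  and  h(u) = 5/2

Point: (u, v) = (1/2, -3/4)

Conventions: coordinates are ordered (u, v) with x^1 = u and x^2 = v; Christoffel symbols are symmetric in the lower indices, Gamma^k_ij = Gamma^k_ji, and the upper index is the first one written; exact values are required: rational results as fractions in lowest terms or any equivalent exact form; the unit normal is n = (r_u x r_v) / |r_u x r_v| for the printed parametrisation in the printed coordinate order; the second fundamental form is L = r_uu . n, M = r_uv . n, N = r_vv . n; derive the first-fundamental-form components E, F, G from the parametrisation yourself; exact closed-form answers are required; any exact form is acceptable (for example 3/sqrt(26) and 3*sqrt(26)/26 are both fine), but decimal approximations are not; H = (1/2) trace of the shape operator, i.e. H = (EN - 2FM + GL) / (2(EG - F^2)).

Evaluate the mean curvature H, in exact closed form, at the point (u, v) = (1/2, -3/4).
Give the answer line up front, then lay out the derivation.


Answer: H = 0

f = 9/2, f' = 1, f'' = 0, h' = 0, h'' = 0
E = 1, F = 0, G = 81/4; answer radicand W^2 = 1
unnormalised second-form numerators: l = 0, m = 0, n = 0; L = l/sqrt(1), and similarly M = m/sqrt(W^2), N = n/sqrt(W^2)
H = (E*n - 2*F*m + G*l) / (2*(EG - F^2)*sqrt(W^2)); E*n - 2*F*m + G*l = 0, EG - F^2 = 81/4, so H = (0)/sqrt(1)


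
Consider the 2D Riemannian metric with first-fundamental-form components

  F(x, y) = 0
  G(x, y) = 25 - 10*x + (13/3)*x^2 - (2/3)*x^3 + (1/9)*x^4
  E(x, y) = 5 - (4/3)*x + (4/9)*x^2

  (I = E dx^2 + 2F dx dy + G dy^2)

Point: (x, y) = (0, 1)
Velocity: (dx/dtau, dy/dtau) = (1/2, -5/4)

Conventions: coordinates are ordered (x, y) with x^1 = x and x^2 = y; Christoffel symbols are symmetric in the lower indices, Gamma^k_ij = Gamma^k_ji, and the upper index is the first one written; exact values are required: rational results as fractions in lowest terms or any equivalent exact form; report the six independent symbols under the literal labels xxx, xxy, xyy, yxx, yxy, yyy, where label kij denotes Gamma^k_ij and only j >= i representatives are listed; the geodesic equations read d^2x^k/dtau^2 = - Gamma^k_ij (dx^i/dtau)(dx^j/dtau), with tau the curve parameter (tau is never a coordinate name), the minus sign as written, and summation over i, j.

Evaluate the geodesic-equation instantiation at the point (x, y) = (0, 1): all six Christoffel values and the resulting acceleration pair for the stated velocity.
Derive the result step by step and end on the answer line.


E = 5, F = 0, G = 25 at the point
E_x = -4/3, E_y = 0, F_x = 0, F_y = 0, G_x = -10, G_y = 0
EG - F^2 = 125;  g^inv = (1/125) * [[25, 0], [0, 5]]
first-kind symbols [ij,l] = (1/2)(d_i g_jl + d_j g_il - d_l g_ij): [xx,x] = E_x/2 = -2/3, [xx,y] = F_x - E_y/2 = 0, [xy,x] = E_y/2 = 0, [xy,y] = G_x/2 = -5, [yy,x] = F_y - G_x/2 = 5, [yy,y] = G_y/2 = 0
Gamma^x_ij = (G*[ij,x] - F*[ij,y])/(EG - F^2), Gamma^y_ij = (E*[ij,y] - F*[ij,x])/(EG - F^2)
Gamma_xxx = -2/15, Gamma_xxy = 0, Gamma_xyy = 1, Gamma_yxx = 0, Gamma_yxy = -1/5, Gamma_yyy = 0
d^2x/dtau^2 = -(Gamma_xxx*(1/2)^2 + 2*Gamma_xxy*(1/2)*(-5/4) + Gamma_xyy*(-5/4)^2) = -367/240
d^2y/dtau^2 = -(Gamma_yxx*(1/2)^2 + 2*Gamma_yxy*(1/2)*(-5/4) + Gamma_yyy*(-5/4)^2) = -1/4

Answer: Gamma_xxx = -2/15, Gamma_xxy = 0, Gamma_xyy = 1, Gamma_yxx = 0, Gamma_yxy = -1/5, Gamma_yyy = 0; accelerations (d^2x/dtau^2, d^2y/dtau^2) = (-367/240, -1/4)


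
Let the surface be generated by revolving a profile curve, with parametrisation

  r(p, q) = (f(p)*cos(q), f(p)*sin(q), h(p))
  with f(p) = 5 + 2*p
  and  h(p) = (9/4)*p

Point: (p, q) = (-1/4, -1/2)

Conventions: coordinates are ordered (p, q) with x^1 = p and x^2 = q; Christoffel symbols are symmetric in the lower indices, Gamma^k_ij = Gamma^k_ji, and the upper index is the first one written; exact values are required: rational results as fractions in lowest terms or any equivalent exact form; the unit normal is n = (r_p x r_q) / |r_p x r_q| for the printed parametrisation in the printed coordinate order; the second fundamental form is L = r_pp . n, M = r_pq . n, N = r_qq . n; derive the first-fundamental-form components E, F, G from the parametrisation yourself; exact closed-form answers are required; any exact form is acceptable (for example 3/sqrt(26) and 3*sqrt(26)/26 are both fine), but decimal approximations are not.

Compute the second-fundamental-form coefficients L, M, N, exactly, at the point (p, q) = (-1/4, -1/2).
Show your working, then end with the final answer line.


f = 9/2, f' = 2, f'' = 0, h' = 9/4, h'' = 0
E = 145/16, F = 0, G = 81/4; answer radicand W^2 = 145/16
unnormalised second-form numerators: l = 0, m = 0, n = 81/8; L = l/sqrt(145/16), and similarly M = m/sqrt(W^2), N = n/sqrt(W^2)

Answer: L = 0, M = 0, N = 81*sqrt(145)/290


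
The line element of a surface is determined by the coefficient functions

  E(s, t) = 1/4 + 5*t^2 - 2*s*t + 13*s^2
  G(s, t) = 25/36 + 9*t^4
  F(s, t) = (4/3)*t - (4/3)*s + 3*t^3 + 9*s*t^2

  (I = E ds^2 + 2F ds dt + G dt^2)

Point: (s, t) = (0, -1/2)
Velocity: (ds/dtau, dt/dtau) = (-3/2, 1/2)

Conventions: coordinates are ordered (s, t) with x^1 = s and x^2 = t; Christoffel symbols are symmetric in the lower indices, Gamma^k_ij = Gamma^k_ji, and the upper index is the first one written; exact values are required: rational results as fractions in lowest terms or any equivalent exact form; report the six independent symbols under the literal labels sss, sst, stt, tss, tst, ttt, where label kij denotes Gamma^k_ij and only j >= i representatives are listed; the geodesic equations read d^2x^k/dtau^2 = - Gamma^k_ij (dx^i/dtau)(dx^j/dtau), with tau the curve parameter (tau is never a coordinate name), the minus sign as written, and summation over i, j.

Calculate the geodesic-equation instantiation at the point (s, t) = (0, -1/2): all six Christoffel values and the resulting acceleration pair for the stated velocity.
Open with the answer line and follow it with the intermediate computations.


Answer: Gamma_sss = 2412/461, Gamma_sst = -1810/461, Gamma_stt = 3733/1383, Gamma_tss = 3252/461, Gamma_tst = -1500/461, Gamma_ttt = 206/461; accelerations (d^2s/dtau^2, d^2t/dtau^2) = (-101437/5532, -19237/922)

E = 3/2, F = -25/24, G = 181/144 at the point
E_s = 1, E_t = -5, F_s = 11/12, F_t = 43/12, G_s = 0, G_t = -9/2
EG - F^2 = 461/576;  g^inv = (576/461) * [[181/144, 25/24], [25/24, 3/2]]
first-kind symbols [ij,l] = (1/2)(d_i g_jl + d_j g_il - d_l g_ij): [ss,s] = E_s/2 = 1/2, [ss,t] = F_s - E_t/2 = 41/12, [st,s] = E_t/2 = -5/2, [st,t] = G_s/2 = 0, [tt,s] = F_t - G_s/2 = 43/12, [tt,t] = G_t/2 = -9/4
Gamma^s_ij = (G*[ij,s] - F*[ij,t])/(EG - F^2), Gamma^t_ij = (E*[ij,t] - F*[ij,s])/(EG - F^2)
Gamma_sss = 2412/461, Gamma_sst = -1810/461, Gamma_stt = 3733/1383, Gamma_tss = 3252/461, Gamma_tst = -1500/461, Gamma_ttt = 206/461
d^2s/dtau^2 = -(Gamma_sss*(-3/2)^2 + 2*Gamma_sst*(-3/2)*(1/2) + Gamma_stt*(1/2)^2) = -101437/5532
d^2t/dtau^2 = -(Gamma_tss*(-3/2)^2 + 2*Gamma_tst*(-3/2)*(1/2) + Gamma_ttt*(1/2)^2) = -19237/922


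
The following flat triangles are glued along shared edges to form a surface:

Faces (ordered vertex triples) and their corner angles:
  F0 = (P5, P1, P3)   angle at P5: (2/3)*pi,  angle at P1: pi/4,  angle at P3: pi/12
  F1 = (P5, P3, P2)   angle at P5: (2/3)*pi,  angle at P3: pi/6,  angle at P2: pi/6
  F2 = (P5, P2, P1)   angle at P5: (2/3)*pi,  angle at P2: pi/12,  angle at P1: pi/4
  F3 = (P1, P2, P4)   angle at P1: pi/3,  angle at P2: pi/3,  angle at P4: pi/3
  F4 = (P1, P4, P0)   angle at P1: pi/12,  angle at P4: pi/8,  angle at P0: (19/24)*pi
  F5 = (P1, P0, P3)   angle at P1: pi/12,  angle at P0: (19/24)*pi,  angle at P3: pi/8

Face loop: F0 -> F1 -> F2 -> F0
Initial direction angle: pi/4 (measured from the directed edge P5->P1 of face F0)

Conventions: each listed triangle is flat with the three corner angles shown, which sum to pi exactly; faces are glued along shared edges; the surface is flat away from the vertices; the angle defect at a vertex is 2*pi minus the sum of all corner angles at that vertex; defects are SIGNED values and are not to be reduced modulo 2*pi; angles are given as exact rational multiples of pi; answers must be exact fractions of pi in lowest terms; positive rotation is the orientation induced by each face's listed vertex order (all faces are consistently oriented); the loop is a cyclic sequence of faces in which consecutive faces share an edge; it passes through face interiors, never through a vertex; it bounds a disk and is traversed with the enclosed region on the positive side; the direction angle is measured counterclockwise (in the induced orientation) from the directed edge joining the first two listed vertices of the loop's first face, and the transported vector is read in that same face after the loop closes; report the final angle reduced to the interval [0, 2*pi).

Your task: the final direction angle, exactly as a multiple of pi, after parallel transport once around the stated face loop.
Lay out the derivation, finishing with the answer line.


enclosed vertex P5: corner angles sum to 2*pi, defect = 2*pi - 2*pi = 0
final direction = starting direction + enclosed defect total, reduced mod 2*pi (induced orientation)
final angle = pi/4 + 0 = pi/4 (mod 2*pi)

Answer: final direction angle = pi/4


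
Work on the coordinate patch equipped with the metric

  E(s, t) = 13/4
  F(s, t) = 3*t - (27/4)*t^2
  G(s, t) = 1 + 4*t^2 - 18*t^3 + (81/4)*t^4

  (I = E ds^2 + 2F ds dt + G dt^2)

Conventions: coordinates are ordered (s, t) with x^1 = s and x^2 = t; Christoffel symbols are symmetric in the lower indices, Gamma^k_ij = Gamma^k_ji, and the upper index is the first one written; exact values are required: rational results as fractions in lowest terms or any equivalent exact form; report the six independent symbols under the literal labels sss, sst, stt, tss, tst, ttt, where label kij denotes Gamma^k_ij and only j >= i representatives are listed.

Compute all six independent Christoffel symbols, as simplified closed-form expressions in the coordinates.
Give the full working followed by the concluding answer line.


E = 13/4; F = 3*t - (27/4)*t^2; G = 1 + 4*t^2 - 18*t^3 + (81/4)*t^4
Gamma^k_ij = (1/2) g^{kl} (d_i g_jl + d_j g_il - d_l g_ij), with g^inv = (1/(EG-F^2)) [[G, -F], [-F, E]]
first partials: E_s = 0, E_t = 0, F_s = 0, F_t = 3 - (27/2)*t, G_s = 0, G_t = 8*t - 54*t^2 + 81*t^3
D = EG - F^2 = 13/4 + 4*t^2 - 18*t^3 + (81/4)*t^4
expanded: Gamma^s_ss = (G E_s - 2F F_s + F E_t)/(2D), Gamma^s_st = (G E_t - F G_s)/(2D), Gamma^s_tt = (2G F_t - G G_s - F G_t)/(2D), Gamma^t_ss = (2E F_s - E E_t - F E_s)/(2D), Gamma^t_st = (E G_s - F E_t)/(2D), Gamma^t_tt = (E G_t - 2F F_t + F G_s)/(2D); substitute and cancel common factors

Answer: Gamma_sss = 0, Gamma_sst = 0, Gamma_stt = (12 - 54*t)/(81*t^4 - 72*t^3 + 16*t^2 + 13), Gamma_tss = 0, Gamma_tst = 0, Gamma_ttt = (162*t^3 - 108*t^2 + 16*t)/(81*t^4 - 72*t^3 + 16*t^2 + 13)


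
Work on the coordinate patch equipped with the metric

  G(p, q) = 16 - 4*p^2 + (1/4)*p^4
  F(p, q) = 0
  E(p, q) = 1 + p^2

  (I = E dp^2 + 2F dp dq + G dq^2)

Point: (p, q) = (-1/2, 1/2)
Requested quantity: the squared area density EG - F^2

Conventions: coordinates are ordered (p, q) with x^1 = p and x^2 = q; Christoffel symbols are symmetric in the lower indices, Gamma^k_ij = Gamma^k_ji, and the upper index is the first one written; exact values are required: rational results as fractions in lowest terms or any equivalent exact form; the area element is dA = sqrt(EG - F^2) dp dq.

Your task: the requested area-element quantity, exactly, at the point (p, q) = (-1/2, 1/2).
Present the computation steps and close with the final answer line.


E = 5/4, F = 0, G = 961/64; EG - F^2 = 4805/256

Answer: EG - F^2 = 4805/256


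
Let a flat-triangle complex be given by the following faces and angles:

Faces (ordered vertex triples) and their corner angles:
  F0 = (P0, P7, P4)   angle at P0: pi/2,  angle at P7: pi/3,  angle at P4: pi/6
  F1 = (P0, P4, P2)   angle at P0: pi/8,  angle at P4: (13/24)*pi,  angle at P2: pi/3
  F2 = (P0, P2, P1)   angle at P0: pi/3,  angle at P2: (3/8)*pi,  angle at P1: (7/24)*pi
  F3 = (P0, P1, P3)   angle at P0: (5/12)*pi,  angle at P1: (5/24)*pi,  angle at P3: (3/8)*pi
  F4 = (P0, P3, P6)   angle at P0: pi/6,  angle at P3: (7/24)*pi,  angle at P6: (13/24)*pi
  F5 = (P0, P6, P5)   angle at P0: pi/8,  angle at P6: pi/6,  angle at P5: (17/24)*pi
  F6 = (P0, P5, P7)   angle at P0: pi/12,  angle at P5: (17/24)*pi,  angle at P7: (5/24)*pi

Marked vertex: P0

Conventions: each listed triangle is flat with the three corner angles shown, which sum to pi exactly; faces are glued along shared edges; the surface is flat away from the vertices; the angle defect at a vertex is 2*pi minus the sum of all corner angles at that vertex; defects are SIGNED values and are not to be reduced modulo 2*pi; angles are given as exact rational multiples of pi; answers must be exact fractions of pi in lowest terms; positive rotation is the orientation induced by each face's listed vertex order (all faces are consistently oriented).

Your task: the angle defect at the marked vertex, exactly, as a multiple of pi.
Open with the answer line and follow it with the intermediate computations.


Answer: defect(P0) = pi/4

Sum of corner angles at P0: (7/4)*pi
defect = 2*pi - (7/4)*pi


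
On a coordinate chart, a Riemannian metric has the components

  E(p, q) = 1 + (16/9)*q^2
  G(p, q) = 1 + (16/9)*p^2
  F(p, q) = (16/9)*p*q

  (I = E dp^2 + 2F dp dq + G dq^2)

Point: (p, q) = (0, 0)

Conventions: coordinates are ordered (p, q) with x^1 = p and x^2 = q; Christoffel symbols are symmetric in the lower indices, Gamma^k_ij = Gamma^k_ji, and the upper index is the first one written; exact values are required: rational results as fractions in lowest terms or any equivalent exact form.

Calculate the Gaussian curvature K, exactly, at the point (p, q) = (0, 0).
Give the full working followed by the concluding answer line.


E = 1, F = 0, G = 1, EG - F^2 = 1 at the point
E_p = 0, E_q = 0, F_p = 0, F_q = 0, G_p = 0, G_q = 0
E_qq = 32/9, F_pq = 16/9, G_pp = 32/9
Using the Brioschi determinant formula for K from the metric derivatives:
M1 = [[-E_qq/2 + F_pq - G_pp/2, E_p/2, F_p - E_q/2], [F_q - G_p/2, E, F], [G_q/2, F, G]] = [[-16/9, 0, 0], [0, 1, 0], [0, 0, 1]]; det M1 = -16/9
M2 = [[0, E_q/2, G_p/2], [E_q/2, E, F], [G_p/2, F, G]] = [[0, 0, 0], [0, 1, 0], [0, 0, 1]]; det M2 = 0
det M1 - det M2 = -16/9; K = -16/9 / (1)^2 = -16/9

Answer: K = -16/9


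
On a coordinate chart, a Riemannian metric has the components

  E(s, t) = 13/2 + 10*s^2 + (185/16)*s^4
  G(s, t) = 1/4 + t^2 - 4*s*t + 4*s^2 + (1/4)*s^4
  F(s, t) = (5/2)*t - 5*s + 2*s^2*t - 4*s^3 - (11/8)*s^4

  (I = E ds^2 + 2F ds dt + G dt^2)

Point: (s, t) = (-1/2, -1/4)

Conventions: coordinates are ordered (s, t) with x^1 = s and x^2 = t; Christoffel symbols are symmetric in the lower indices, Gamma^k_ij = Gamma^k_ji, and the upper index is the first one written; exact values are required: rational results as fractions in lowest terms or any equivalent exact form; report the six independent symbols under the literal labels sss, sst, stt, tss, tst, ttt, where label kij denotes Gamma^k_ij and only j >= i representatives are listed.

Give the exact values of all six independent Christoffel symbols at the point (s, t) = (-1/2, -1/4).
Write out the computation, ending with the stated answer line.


E = 2489/256, F = 277/128, G = 53/64 at the point
E_s = -505/32, E_t = 0, F_s = -109/16, F_t = 3, G_s = -25/8, G_t = 3/2
EG - F^2 = 13797/4096;  g^inv = (4096/13797) * [[53/64, -277/128], [-277/128, 2489/256]]
first-kind symbols [ij,l] = (1/2)(d_i g_jl + d_j g_il - d_l g_ij): [ss,s] = E_s/2 = -505/64, [ss,t] = F_s - E_t/2 = -109/16, [st,s] = E_t/2 = 0, [st,t] = G_s/2 = -25/16, [tt,s] = F_t - G_s/2 = 73/16, [tt,t] = G_t/2 = 3/4
Gamma^s_ij = (G*[ij,s] - F*[ij,t])/(EG - F^2), Gamma^t_ij = (E*[ij,t] - F*[ij,s])/(EG - F^2)

Answer: Gamma_sss = 1601/657, Gamma_sst = 13850/13797, Gamma_stt = 8828/13797, Gamma_tss = -19177/1314, Gamma_tst = -62225/13797, Gamma_ttt = -10574/13797


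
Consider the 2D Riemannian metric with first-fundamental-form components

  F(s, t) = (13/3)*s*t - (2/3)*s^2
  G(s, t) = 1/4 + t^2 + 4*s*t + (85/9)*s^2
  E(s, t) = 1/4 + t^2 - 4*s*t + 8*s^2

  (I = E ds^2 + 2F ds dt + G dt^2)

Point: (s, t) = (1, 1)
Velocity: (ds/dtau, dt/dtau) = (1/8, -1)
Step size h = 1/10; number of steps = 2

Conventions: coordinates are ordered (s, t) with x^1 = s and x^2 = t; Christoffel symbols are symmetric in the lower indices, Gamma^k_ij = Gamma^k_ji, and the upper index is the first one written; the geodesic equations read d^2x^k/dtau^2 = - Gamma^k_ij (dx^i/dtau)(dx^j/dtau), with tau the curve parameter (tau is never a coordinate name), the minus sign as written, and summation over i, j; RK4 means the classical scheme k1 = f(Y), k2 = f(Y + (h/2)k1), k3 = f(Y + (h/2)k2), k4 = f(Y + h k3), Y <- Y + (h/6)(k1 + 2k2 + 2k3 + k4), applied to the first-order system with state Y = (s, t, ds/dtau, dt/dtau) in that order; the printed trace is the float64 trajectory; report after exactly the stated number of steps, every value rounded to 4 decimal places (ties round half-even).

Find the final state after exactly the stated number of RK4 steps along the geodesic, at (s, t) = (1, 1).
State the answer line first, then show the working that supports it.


Answer: s = 1.0507, t = 0.7964, ds/dtau = 0.3551, dt/dtau = -1.0164

f(Y) = (ds/dtau, dt/dtau, -Gamma^s_ij Y'^i Y'^j, -Gamma^t_ij Y'^i Y'^j) with the Gammas evaluated at the stage position; h = 0.100000; intermediate values shown to 6 dp
step 0: s = 1.0000, t = 1.0000, ds/dtau = 0.1250, dt/dtau = -1.0000
step 1:
  k1: at (s, t) = (1.000000, 1.000000), (ds/dtau, dt/dtau) = (0.125000, -1.000000); Gamma_sss = 1.153821, Gamma_sst = -0.889422, Gamma_stt = -1.813050, Gamma_tss = -0.015698, Gamma_tst = 1.000763, Gamma_ttt = 0.656565; k1 = (0.125000, -1.000000, 1.572666, -0.406128)
  k2: at (s, t) = (1.006250, 0.950000), (ds/dtau, dt/dtau) = (0.203633, -1.020306); Gamma_sss = 1.137472, Gamma_sst = -0.821804, Gamma_stt = -1.683904, Gamma_tss = -0.007328, Gamma_tst = 0.980319, Gamma_ttt = 0.605347; k2 = (0.203633, -1.020306, 1.364329, -0.222519)
  k3: at (s, t) = (1.010182, 0.948985), (ds/dtau, dt/dtau) = (0.193216, -1.011126); Gamma_sss = 1.132679, Gamma_sst = -0.813998, Gamma_stt = -1.668613, Gamma_tss = -0.006701, Gamma_tst = 0.975611, Gamma_ttt = 0.599458; k3 = (0.193216, -1.011126, 1.345608, -0.231419)
  k4: at (s, t) = (1.019322, 0.898887), (ds/dtau, dt/dtau) = (0.259561, -1.023142); Gamma_sss = 1.113154, Gamma_sst = -0.748279, Gamma_stt = -1.544511, Gamma_tss = 0.001870, Gamma_tst = 0.954694, Gamma_ttt = 0.550364; k4 = (0.259561, -1.023142, 1.144391, -0.069187)
  Y <- Y + (h/6)(k1 + 2k2 + 2k3 + k4): s = 1.0196, t = 0.8986, ds/dtau = 0.2606, dt/dtau = -1.0231
step 2:
  k1: at (s, t) = (1.019638, 0.898567), (ds/dtau, dt/dtau) = (0.260616, -1.023053); Gamma_sss = 1.112737, Gamma_sst = -0.747492, Gamma_stt = -1.543000, Gamma_tss = 0.001952, Gamma_tst = 0.954295, Gamma_ttt = 0.549778; k1 = (0.260616, -1.023053, 1.140787, -0.066676)
  k2: at (s, t) = (1.032668, 0.847414), (ds/dtau, dt/dtau) = (0.317655, -1.026387); Gamma_sss = 1.089042, Gamma_sst = -0.681589, Gamma_stt = -1.419771, Gamma_tss = 0.010843, Gamma_tst = 0.931761, Gamma_ttt = 0.501185; k2 = (0.317655, -1.026387, 0.941351, 0.078499)
  k3: at (s, t) = (1.035520, 0.847247), (ds/dtau, dt/dtau) = (0.307683, -1.019128); Gamma_sss = 1.085881, Gamma_sst = -0.677724, Gamma_stt = -1.412228, Gamma_tss = 0.011123, Gamma_tst = 0.928927, Gamma_ttt = 0.498323; k3 = (0.307683, -1.019128, 0.938946, 0.063942)
  k4: at (s, t) = (1.050406, 0.796654), (ds/dtau, dt/dtau) = (0.354510, -1.016659); Gamma_sss = 1.061086, Gamma_sst = -0.617119, Gamma_stt = -1.300254, Gamma_tss = 0.019696, Gamma_tst = 0.907538, Gamma_ttt = 0.454258; k4 = (0.354510, -1.016659, 0.765743, 0.182188)
  Y <- Y + (h/6)(k1 + 2k2 + 2k3 + k4): s = 1.0507, t = 0.7964, ds/dtau = 0.3551, dt/dtau = -1.0164


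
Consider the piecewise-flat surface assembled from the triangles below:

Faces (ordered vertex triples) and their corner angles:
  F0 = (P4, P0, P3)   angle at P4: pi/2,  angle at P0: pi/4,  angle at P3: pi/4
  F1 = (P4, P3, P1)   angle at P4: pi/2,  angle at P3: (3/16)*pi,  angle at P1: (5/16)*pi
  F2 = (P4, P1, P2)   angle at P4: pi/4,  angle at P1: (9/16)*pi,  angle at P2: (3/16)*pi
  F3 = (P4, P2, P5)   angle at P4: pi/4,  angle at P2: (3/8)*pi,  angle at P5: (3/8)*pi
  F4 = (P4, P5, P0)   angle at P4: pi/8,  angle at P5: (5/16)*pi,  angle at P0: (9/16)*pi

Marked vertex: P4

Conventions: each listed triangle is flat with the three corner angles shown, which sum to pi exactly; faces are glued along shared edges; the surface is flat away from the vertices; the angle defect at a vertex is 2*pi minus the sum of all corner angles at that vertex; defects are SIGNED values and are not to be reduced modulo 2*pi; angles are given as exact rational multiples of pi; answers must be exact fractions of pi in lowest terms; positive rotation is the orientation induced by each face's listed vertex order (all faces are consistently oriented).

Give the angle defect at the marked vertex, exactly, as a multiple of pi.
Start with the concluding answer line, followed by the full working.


Answer: defect(P4) = (3/8)*pi

Sum of corner angles at P4: (13/8)*pi
defect = 2*pi - (13/8)*pi


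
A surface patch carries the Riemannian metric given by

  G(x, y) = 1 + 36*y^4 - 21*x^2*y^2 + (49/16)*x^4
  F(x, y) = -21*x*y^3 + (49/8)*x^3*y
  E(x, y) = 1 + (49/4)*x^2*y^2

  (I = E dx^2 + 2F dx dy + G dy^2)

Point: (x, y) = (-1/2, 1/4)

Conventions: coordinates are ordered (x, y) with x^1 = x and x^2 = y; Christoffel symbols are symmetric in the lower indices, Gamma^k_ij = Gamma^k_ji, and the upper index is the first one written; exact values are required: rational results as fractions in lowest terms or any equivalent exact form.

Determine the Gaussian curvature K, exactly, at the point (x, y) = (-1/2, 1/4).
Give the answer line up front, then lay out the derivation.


Answer: K = -93184/23409

E = 305/256, F = -7/256, G = 257/256, EG - F^2 = 153/128 at the point
E_x = -49/64, E_y = 49/32, F_x = 105/128, F_y = 77/64, G_x = -7/32, G_y = -3/8
E_yy = 49/8, F_xy = 21/32, G_xx = 105/16
K follows from Brioschi's formula, (det M1 - det M2)/(EG - F^2)^2.
M1 = [[-E_yy/2 + F_xy - G_xx/2, E_x/2, F_x - E_y/2], [F_y - G_x/2, E, F], [G_y/2, F, G]] = [[-91/16, -49/128, 7/128], [21/16, 305/256, -7/256], [-3/16, -7/256, 257/256]]; det M1 = -12873/2048
M2 = [[0, E_y/2, G_x/2], [E_y/2, E, F], [G_x/2, F, G]] = [[0, 49/64, -7/64], [49/64, 305/256, -7/256], [-7/64, -7/256, 257/256]]; det M2 = -1225/2048
det M1 - det M2 = -91/16; K = -91/16 / (153/128)^2 = -93184/23409


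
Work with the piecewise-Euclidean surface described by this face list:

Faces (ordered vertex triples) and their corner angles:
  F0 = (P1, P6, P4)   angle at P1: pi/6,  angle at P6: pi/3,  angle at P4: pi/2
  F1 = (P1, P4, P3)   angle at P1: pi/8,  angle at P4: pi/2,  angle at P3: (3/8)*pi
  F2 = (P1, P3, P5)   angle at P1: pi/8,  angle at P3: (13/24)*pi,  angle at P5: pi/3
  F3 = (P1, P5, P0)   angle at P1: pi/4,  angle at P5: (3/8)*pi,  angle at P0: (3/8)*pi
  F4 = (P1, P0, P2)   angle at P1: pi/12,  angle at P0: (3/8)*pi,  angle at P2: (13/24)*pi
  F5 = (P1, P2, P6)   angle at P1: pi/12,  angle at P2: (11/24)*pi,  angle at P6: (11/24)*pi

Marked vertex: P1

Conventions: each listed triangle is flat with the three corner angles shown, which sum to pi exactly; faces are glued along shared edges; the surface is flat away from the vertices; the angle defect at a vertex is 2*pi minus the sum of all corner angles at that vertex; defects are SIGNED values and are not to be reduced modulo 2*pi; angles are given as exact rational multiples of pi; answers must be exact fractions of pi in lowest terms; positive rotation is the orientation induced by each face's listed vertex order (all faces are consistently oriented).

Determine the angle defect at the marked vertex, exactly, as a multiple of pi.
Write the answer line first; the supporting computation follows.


Answer: defect(P1) = (7/6)*pi

Sum of corner angles at P1: (5/6)*pi
defect = 2*pi - (5/6)*pi


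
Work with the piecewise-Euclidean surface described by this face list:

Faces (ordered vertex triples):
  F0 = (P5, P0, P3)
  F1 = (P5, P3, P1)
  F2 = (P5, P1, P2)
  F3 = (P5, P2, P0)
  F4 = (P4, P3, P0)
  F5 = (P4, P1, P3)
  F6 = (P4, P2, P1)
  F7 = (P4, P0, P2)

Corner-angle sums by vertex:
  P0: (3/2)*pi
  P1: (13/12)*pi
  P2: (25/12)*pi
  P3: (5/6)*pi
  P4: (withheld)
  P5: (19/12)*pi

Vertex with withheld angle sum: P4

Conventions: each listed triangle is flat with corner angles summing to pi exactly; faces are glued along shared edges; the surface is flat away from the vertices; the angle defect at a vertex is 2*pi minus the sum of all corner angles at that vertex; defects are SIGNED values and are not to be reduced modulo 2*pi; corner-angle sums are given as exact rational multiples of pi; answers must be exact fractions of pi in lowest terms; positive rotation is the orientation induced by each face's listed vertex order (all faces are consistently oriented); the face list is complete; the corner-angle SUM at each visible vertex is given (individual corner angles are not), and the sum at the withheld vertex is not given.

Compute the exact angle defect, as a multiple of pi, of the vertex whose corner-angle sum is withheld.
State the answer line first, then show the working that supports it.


Answer: defect(P4) = (13/12)*pi

V = 6, E = 12, F = 8; chi = V - E + F = 2
Gauss-Bonnet: total defect = 2*pi*chi = 4*pi; visible defects sum to (35/12)*pi


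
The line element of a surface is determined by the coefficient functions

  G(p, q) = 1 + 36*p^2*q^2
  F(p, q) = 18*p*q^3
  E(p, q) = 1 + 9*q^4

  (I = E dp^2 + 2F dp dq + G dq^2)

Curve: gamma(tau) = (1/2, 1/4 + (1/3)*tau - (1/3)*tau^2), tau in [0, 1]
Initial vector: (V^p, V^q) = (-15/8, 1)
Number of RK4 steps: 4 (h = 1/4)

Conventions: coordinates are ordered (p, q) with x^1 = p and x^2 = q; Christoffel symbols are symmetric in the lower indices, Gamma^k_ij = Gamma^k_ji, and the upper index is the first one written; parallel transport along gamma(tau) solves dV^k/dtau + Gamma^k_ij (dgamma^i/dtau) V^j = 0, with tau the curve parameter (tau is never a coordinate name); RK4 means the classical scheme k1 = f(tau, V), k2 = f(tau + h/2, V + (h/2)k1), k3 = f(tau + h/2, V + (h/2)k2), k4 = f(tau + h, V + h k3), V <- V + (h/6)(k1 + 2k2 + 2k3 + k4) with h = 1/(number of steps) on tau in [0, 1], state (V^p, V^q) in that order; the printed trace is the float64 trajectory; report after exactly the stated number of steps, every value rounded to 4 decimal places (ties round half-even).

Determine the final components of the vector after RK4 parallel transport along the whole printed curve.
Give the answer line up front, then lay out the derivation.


Answer: V^p = -1.8750, V^q = 1.0000

gamma'(tau) = (0, 1/3 - (2/3)*tau); f(tau, V)^k = -Gamma^k_ij(gamma(tau)) gamma'^i(tau) V^j; h = 1/4; intermediate values shown to 6 dp
curve data and Christoffel symbols at the stage parameters:
  tau = 0.000000: gamma = (0.500000, 0.250000), gamma' = (0.000000, 0.333333); Gamma_ppp = 0.000000, Gamma_ppq = 0.176039, Gamma_pqq = 0.352078, Gamma_qpp = 0.000000, Gamma_qpq = 0.704156, Gamma_qqq = 1.408313
  tau = 0.125000: gamma = (0.500000, 0.286458), gamma' = (0.000000, 0.250000); Gamma_ppp = 0.000000, Gamma_ppq = 0.235177, Gamma_pqq = 0.410491, Gamma_qpp = 0.000000, Gamma_qpq = 0.820982, Gamma_qqq = 1.432986
  tau = 0.250000: gamma = (0.500000, 0.312500), gamma' = (0.000000, 0.166667); Gamma_ppp = 0.000000, Gamma_ppq = 0.279588, Gamma_pqq = 0.447340, Gamma_qpp = 0.000000, Gamma_qpq = 0.894681, Gamma_qqq = 1.431489
  tau = 0.375000: gamma = (0.500000, 0.328125), gamma' = (0.000000, 0.083333); Gamma_ppp = 0.000000, Gamma_ppq = 0.306707, Gamma_pqq = 0.467363, Gamma_qpp = 0.000000, Gamma_qpq = 0.934726, Gamma_qqq = 1.424345
  tau = 0.500000: gamma = (0.500000, 0.333333), gamma' = (0.000000, 0.000000); Gamma_ppp = 0.000000, Gamma_ppq = 0.315789, Gamma_pqq = 0.473684, Gamma_qpp = 0.000000, Gamma_qpq = 0.947368, Gamma_qqq = 1.421053
  tau = 0.625000: gamma = (0.500000, 0.328125), gamma' = (0.000000, -0.083333); Gamma_ppp = 0.000000, Gamma_ppq = 0.306707, Gamma_pqq = 0.467363, Gamma_qpp = 0.000000, Gamma_qpq = 0.934726, Gamma_qqq = 1.424345
  tau = 0.750000: gamma = (0.500000, 0.312500), gamma' = (0.000000, -0.166667); Gamma_ppp = 0.000000, Gamma_ppq = 0.279588, Gamma_pqq = 0.447340, Gamma_qpp = 0.000000, Gamma_qpq = 0.894681, Gamma_qqq = 1.431489
  tau = 0.875000: gamma = (0.500000, 0.286458), gamma' = (0.000000, -0.250000); Gamma_ppp = 0.000000, Gamma_ppq = 0.235177, Gamma_pqq = 0.410491, Gamma_qpp = 0.000000, Gamma_qpq = 0.820982, Gamma_qqq = 1.432986
  tau = 1.000000: gamma = (0.500000, 0.250000), gamma' = (0.000000, -0.333333); Gamma_ppp = 0.000000, Gamma_ppq = 0.176039, Gamma_pqq = 0.352078, Gamma_qpp = 0.000000, Gamma_qpq = 0.704156, Gamma_qqq = 1.408313
step 0: V^p = -1.8750, V^q = 1.0000
step 1: k1 = (-0.007335, -0.029340), k2 = (0.008047, 0.028091), k3 = (0.007197, 0.025124), k4 = (0.012262, 0.039239); V <- V + (h/6)(k1 + 2k2 + 2k3 + k4): V^p = -1.8735, V^q = 1.0048
step 2: k1 = (0.012384, 0.039630), k2 = (0.008517, 0.025957), k3 = (0.008596, 0.026197), k4 = (0.000000, 0.000000); V <- V + (h/6)(k1 + 2k2 + 2k3 + k4): V^p = -1.8716, V^q = 1.0108
step 3: k1 = (0.000000, 0.000000), k2 = (-0.008466, -0.025802), k3 = (-0.008619, -0.026267), k4 = (-0.012437, -0.039797); V <- V + (h/6)(k1 + 2k2 + 2k3 + k4): V^p = -1.8735, V^q = 1.0048
step 4: k1 = (-0.012384, -0.039630), k2 = (-0.007632, -0.026642), k3 = (-0.007430, -0.025938), k4 = (0.007120, 0.028482); V <- V + (h/6)(k1 + 2k2 + 2k3 + k4): V^p = -1.8750, V^q = 1.0000


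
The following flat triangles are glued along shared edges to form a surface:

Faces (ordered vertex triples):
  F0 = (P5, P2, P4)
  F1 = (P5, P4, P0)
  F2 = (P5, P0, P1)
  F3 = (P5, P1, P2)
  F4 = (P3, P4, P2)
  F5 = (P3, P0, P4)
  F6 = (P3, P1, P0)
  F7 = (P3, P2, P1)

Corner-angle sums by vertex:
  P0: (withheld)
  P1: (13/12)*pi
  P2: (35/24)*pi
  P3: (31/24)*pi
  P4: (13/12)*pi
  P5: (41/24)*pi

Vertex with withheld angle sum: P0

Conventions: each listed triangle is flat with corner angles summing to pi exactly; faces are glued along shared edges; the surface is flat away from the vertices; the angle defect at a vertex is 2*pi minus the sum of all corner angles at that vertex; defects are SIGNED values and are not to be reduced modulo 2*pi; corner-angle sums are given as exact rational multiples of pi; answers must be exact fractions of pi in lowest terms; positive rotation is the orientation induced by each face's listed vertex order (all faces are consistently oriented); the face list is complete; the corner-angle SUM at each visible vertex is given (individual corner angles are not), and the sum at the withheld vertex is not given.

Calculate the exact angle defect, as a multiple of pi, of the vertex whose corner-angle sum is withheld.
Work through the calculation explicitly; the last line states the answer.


V = 6, E = 12, F = 8; chi = V - E + F = 2
Gauss-Bonnet: total defect = 2*pi*chi = 4*pi; visible defects sum to (27/8)*pi

Answer: defect(P0) = (5/8)*pi


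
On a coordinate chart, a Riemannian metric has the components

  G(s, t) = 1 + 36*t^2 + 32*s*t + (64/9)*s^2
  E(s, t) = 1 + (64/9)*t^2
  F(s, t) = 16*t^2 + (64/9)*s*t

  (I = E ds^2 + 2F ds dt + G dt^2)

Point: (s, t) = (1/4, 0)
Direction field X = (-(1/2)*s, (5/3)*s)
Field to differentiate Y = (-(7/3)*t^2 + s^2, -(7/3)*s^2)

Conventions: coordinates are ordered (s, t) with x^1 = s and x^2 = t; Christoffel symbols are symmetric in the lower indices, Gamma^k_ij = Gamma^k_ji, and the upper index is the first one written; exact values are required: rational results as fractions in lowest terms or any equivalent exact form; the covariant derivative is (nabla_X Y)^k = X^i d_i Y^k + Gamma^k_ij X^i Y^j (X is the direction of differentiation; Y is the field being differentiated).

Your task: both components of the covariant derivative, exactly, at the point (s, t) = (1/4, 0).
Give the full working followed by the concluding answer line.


E = 1, F = 0, G = 13/9 at the point
E_s = 0, E_t = 0, F_s = 0, F_t = 16/9, G_s = 32/9, G_t = 8
EG - F^2 = 13/9;  g^inv = (9/13) * [[13/9, 0], [0, 1]]
first-kind symbols [ij,l] = (1/2)(d_i g_jl + d_j g_il - d_l g_ij): [ss,s] = E_s/2 = 0, [ss,t] = F_s - E_t/2 = 0, [st,s] = E_t/2 = 0, [st,t] = G_s/2 = 16/9, [tt,s] = F_t - G_s/2 = 0, [tt,t] = G_t/2 = 4
Gamma^s_ij = (G*[ij,s] - F*[ij,t])/(EG - F^2), Gamma^t_ij = (E*[ij,t] - F*[ij,s])/(EG - F^2)
Gamma_sss = 0, Gamma_sst = 0, Gamma_stt = 0, Gamma_tss = 0, Gamma_tst = 16/13, Gamma_ttt = 36/13
X = (-1/8, 5/12), Y = (1/16, -7/48) at the point

Answer: (nabla_X Y)^s = -1/16, (nabla_X Y)^t = 5/156


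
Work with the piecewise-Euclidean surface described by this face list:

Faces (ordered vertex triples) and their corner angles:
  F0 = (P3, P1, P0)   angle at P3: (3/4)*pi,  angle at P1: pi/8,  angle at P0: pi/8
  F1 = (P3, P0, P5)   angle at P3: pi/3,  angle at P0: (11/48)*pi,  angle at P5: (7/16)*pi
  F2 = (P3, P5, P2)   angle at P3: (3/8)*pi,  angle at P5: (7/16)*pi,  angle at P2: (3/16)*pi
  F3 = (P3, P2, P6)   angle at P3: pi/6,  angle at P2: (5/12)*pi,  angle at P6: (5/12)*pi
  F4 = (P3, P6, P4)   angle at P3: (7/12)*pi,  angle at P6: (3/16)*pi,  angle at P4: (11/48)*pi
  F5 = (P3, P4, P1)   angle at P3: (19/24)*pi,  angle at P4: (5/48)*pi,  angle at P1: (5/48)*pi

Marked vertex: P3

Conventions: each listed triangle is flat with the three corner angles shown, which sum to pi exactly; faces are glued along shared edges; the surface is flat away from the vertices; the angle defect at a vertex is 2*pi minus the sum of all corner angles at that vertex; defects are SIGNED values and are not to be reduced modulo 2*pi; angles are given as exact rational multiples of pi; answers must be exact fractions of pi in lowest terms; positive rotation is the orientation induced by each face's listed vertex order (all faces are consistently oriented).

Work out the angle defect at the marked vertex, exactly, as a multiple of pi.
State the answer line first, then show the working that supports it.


Answer: defect(P3) = -pi

Sum of corner angles at P3: 3*pi
defect = 2*pi - 3*pi


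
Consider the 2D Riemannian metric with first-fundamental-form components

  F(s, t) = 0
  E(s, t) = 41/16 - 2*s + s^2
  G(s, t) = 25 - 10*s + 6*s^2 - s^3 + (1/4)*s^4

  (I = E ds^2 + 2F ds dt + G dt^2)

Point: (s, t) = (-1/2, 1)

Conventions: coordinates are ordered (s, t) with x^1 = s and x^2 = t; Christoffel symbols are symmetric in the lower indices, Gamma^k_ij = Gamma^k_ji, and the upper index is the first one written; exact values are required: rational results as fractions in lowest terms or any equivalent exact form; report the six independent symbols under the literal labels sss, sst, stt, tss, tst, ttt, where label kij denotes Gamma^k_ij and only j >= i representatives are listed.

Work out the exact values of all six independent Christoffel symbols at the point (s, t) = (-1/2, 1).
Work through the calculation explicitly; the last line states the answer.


E = 61/16, F = 0, G = 2025/64 at the point
E_s = -3, E_t = 0, F_s = 0, F_t = 0, G_s = -135/8, G_t = 0
EG - F^2 = 123525/1024;  g^inv = (1024/123525) * [[2025/64, 0], [0, 61/16]]
first-kind symbols [ij,l] = (1/2)(d_i g_jl + d_j g_il - d_l g_ij): [ss,s] = E_s/2 = -3/2, [ss,t] = F_s - E_t/2 = 0, [st,s] = E_t/2 = 0, [st,t] = G_s/2 = -135/16, [tt,s] = F_t - G_s/2 = 135/16, [tt,t] = G_t/2 = 0
Gamma^s_ij = (G*[ij,s] - F*[ij,t])/(EG - F^2), Gamma^t_ij = (E*[ij,t] - F*[ij,s])/(EG - F^2)

Answer: Gamma_sss = -24/61, Gamma_sst = 0, Gamma_stt = 135/61, Gamma_tss = 0, Gamma_tst = -4/15, Gamma_ttt = 0


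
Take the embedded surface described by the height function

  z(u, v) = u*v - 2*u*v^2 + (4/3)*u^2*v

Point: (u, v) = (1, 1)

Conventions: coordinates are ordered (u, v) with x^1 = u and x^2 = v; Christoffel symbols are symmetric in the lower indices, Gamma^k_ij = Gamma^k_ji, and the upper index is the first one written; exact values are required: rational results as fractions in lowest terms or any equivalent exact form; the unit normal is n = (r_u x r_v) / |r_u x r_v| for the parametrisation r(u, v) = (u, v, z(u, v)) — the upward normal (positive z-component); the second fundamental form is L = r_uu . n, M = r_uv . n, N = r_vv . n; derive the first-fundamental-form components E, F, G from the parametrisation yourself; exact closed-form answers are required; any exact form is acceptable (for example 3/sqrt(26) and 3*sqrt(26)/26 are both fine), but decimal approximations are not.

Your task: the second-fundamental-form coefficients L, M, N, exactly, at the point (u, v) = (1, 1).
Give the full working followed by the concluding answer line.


z_u = 5/3, z_v = -5/3, z_uu = 8/3, z_uv = -1/3, z_vv = -4
E = 34/9, F = -25/9, G = 34/9; answer radicand W^2 = 59/9
unnormalised second-form numerators: l = 8/3, m = -1/3, n = -4; L = l/sqrt(59/9), and similarly M = m/sqrt(W^2), N = n/sqrt(W^2)

Answer: L = 8*sqrt(59)/59, M = -sqrt(59)/59, N = -12*sqrt(59)/59


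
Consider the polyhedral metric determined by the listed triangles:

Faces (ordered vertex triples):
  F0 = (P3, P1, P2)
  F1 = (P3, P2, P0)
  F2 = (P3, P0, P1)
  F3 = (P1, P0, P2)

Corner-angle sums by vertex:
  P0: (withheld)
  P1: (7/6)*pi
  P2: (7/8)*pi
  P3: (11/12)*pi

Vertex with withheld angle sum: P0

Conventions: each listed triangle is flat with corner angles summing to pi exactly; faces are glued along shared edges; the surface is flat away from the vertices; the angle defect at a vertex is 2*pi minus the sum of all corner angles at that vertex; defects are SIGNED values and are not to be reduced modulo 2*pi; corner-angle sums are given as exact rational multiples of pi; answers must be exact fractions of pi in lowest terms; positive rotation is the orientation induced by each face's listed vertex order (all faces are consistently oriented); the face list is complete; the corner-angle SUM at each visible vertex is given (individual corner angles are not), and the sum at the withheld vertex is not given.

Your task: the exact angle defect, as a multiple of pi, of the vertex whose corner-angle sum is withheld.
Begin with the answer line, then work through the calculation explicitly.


Answer: defect(P0) = (23/24)*pi

V = 4, E = 6, F = 4; chi = V - E + F = 2
Gauss-Bonnet: total defect = 2*pi*chi = 4*pi; visible defects sum to (73/24)*pi


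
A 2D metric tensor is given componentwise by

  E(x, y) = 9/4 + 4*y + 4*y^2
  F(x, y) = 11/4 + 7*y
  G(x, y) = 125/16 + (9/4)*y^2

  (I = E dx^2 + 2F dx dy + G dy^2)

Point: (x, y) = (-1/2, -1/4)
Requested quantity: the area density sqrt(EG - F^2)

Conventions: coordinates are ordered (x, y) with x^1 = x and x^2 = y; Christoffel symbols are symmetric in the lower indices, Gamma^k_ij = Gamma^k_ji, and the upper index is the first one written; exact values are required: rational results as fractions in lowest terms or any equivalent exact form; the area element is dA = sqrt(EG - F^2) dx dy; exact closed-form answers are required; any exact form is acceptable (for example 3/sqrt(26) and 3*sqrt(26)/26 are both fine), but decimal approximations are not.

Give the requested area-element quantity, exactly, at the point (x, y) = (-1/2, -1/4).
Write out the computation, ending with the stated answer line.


E = 3/2, F = 1, G = 509/64; EG - F^2 = 1399/128

Answer: sqrt(EG - F^2) = sqrt(2798)/16


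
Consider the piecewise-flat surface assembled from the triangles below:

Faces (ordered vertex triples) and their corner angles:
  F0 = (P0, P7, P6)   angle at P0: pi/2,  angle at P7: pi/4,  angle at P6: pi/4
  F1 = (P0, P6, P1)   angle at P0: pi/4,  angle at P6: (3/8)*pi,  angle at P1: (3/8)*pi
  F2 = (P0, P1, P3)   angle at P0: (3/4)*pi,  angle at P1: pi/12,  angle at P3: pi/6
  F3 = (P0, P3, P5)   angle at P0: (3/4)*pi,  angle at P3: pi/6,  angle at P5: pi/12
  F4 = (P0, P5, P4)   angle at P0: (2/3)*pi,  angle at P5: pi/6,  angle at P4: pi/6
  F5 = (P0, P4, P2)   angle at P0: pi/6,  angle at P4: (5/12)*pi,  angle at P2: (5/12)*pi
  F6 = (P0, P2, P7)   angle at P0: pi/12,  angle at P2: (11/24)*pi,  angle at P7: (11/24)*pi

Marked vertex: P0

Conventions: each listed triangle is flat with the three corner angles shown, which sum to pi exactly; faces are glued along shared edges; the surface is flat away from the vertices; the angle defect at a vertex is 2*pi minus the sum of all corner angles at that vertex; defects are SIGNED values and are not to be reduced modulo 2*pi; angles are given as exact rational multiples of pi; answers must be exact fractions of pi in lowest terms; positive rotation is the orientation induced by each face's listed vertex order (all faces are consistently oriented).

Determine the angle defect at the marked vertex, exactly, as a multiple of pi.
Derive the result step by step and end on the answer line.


Sum of corner angles at P0: (19/6)*pi
defect = 2*pi - (19/6)*pi

Answer: defect(P0) = (-7/6)*pi
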